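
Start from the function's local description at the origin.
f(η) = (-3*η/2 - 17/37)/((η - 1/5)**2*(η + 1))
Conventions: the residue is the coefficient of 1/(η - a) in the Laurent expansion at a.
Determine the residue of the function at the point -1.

At the order-1 pole -1 set g(η) = (η - (-1))*f(η) = (-3*η/2 - 17/37)/(η - 1/5)**2.
Simple pole: residue = g(a) at a = -1, which is 1925/2664.

The residue is 1925/2664.


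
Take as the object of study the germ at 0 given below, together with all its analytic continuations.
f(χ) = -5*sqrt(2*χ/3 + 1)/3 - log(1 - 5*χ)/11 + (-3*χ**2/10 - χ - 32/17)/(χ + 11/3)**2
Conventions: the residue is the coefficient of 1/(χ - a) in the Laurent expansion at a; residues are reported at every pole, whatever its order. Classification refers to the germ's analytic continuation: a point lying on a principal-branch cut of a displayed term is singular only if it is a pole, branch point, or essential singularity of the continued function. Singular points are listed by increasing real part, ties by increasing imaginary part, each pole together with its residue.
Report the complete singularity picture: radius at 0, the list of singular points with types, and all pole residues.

Radius of convergence at 0: 1/5.
At -11/3: a pole of order 2; residue 6/5.
At -3/2: an algebraic (square-root) branch point.
At 1/5: a logarithmic branch point.

Denominator factor (χ + 11/3)^2: pole of order 2 at -11/3, modulus 11/3.
Branch term (-5/3)*sqrt(1 - χ/(-3/2)): its argument vanishes at χ = -3/2, a square-root branch point, modulus 3/2.
Branch term (-1/11)*log(1 - χ/(1/5)): its argument vanishes at χ = 1/5, a logarithmic branch point, modulus 1/5.
The radius of convergence is the smallest modulus among the singular points: 1/5.
The branch terms are analytic at -11/3 and contribute nothing to the residue; only the rational part matters.
At the order-2 pole -11/3 set g(χ) = (χ - (-11/3))^2*(rational part) = -3*χ**2/10 - χ - 32/17.
Order-2 pole: residue = g'(a); g'(-11/3) = 6/5, so the residue is 6/5.
List the singular points by increasing real part (a conjugate pair: the negative imaginary part first).


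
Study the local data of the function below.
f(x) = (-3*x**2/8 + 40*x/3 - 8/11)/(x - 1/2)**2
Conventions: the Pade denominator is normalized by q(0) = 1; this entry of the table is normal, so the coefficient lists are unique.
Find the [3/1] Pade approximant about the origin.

Taylor coefficients needed (expand at 0): a_0 = -32/11, a_1 = 1376/33, a_2 = 11677/66, a_3 = 5950/11, a_4 = 48046/33.
Write the denominator as Q(x) = 1 + q1*x. Requiring Q*f - P = O(x^5) with deg P <= 3 kills the coefficients of x^4..x^4 in Q*f:
  x^4: a_4 + q1*a_3 = 0, i.e. 48046/33 + (5950/11)*q1 = 0.
Solving this linear system: q1 = -24023/8925.
The numerator is Q*f truncated at degree 3: P0 = a_0 = -32/11; P1 = a_1 + q1*a_0 = 4862336/98175; P2 = a_2 + q1*a_1 = 38105929/589050; P3 = a_3 + q1*a_2 = 38105929/589050.

The Pade approximant has numerator coefficients [-32/11, 4862336/98175, 38105929/589050, 38105929/589050]; denominator coefficients [1, -24023/8925].


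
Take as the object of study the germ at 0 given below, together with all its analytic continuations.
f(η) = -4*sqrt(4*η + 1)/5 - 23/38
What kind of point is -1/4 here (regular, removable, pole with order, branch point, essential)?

The point is an algebraic (square-root) branch point.

The term (-4/5)*sqrt(1 - η/(-1/4)) has argument 1 - -1/4/(-1/4) = 0 at -1/4: a square-root (algebraic, two-sheeted) branch point; the remaining terms are analytic or single-valued there.


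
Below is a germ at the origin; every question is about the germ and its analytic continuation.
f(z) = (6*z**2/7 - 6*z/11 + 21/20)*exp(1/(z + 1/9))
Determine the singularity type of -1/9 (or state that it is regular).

The point is an essential singularity.

The exponent 1/(z - (-1/9)) has a pole at -1/9, so exp(1/(z - (-1/9))) takes every nonzero value near it: an essential singularity (not a pole of any order).


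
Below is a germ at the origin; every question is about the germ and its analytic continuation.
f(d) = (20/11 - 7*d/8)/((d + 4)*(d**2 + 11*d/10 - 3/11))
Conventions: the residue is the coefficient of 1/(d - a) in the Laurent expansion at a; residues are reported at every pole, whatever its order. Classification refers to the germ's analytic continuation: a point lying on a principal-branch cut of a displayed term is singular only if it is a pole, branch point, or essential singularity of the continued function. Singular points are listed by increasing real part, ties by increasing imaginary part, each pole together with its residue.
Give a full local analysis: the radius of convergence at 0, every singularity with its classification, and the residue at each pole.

Radius of convergence at 0: -11/20 + (1/220)*sqrt(27841).
At -4: a pole of order 1; residue 585/1246.
At -11/20 - (1/220)*sqrt(27841): a pole of order 1; residue -585/2492 - (4640/1576813)*sqrt(27841).
At -11/20 + (1/220)*sqrt(27841): a pole of order 1; residue -585/2492 + (4640/1576813)*sqrt(27841).


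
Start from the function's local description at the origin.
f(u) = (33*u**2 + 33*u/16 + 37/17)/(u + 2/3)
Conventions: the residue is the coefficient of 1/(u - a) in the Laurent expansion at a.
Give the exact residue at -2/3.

The residue is 6311/408.

At the order-1 pole -2/3 set g(u) = (u - (-2/3))*f(u) = 33*u**2 + 33*u/16 + 37/17.
Simple pole: residue = g(a) at a = -2/3, which is 6311/408.


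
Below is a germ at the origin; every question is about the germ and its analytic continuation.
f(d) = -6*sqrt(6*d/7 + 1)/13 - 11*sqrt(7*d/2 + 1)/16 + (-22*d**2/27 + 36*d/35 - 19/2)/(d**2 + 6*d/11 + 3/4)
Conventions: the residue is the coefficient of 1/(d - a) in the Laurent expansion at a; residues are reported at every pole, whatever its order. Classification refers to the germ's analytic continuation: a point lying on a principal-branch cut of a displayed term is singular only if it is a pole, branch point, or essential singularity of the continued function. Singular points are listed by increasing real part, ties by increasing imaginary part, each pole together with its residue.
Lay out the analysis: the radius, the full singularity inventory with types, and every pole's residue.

Denominator factor (d**2 + 6*d/11 + 3/4): discriminant -327/121, complex-conjugate roots (-3/11) + ((1/22)*sqrt(327))*i and (-3/11) - ((1/22)*sqrt(327))*i; poles of order 1, moduli (1/2)*sqrt(3) and (1/2)*sqrt(3).
Branch term (-11/16)*sqrt(1 - d/(-2/7)): its argument vanishes at d = -2/7, a square-root branch point, modulus 2/7.
Branch term (-6/13)*sqrt(1 - d/(-7/6)): its argument vanishes at d = -7/6, a square-root branch point, modulus 7/6.
The radius of convergence is the smallest modulus among the singular points: 2/7.
The branch terms are analytic at (-3/11) - ((1/22)*sqrt(327))*i and contribute nothing to the residue; only the rational part matters.
The factor d**2 + 6*d/11 + 3/4 splits as (d - a)(d - a') with a = (-3/11) - ((1/22)*sqrt(327))*i, a' = (-3/11) + ((1/22)*sqrt(327))*i. At the order-1 pole a set g(d) = (d - a)*(rational part) = [-22*d**2/27 + 36*d/35 - 19/2] / (d - a').
Simple pole: residue = g(a) at a = (-3/11) - ((1/22)*sqrt(327))*i, which is (232/315) - ((32192/103005)*sqrt(327))*i.
The branch terms are analytic at (-3/11) + ((1/22)*sqrt(327))*i and contribute nothing to the residue; only the rational part matters.
The factor d**2 + 6*d/11 + 3/4 splits as (d - a)(d - a') with a = (-3/11) + ((1/22)*sqrt(327))*i, a' = (-3/11) - ((1/22)*sqrt(327))*i. At the order-1 pole a set g(d) = (d - a)*(rational part) = [-22*d**2/27 + 36*d/35 - 19/2] / (d - a').
Simple pole: residue = g(a) at a = (-3/11) + ((1/22)*sqrt(327))*i, which is (232/315) + ((32192/103005)*sqrt(327))*i.
List the singular points by increasing real part (a conjugate pair: the negative imaginary part first).

Radius of convergence at 0: 2/7.
At -7/6: an algebraic (square-root) branch point.
At -2/7: an algebraic (square-root) branch point.
At (-3/11) - ((1/22)*sqrt(327))*i: a pole of order 1; residue (232/315) - ((32192/103005)*sqrt(327))*i.
At (-3/11) + ((1/22)*sqrt(327))*i: a pole of order 1; residue (232/315) + ((32192/103005)*sqrt(327))*i.


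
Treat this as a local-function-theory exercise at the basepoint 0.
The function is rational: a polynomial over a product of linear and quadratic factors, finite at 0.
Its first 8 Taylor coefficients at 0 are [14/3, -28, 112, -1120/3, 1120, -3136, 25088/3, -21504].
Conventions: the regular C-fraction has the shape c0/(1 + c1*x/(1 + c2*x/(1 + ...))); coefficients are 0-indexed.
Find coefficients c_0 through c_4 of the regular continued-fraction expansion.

The regular C-fraction coefficients are [14/3, 6, -2, 4/3, -1/3].

Taylor coefficients (read off): a_0 = 14/3, a_1 = -28, a_2 = 112, a_3 = -1120/3, a_4 = 1120.
c0 = a_0 = 14/3. Peel one level at a time: if S = 1 + c*x/S' with S'(0) = 1, then c is the x-coefficient of S and S' = c*x/(S - 1).
S_1 = c0/f = 1 + (6)*x + (12)*x^2 + ...; c1 = 6.
S_2 = c1*x/(S_1 - 1) = 1 + (-2)*x + (8/3)*x^2 + ...; c2 = -2.
S_3 = c2*x/(S_2 - 1) = 1 + (4/3)*x + (4/9)*x^2 + ...; c3 = 4/3.
S_4 = c3*x/(S_3 - 1) = 1 + (-1/3)*x + ...; c4 = -1/3.


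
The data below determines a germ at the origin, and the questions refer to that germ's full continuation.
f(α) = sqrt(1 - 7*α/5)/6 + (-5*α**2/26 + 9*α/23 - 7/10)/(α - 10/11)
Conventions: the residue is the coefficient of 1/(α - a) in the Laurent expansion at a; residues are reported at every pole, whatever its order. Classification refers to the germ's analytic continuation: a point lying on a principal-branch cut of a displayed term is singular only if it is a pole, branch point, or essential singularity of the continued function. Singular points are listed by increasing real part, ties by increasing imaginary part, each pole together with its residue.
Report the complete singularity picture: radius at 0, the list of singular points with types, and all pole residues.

Denominator factor (α - 10/11): pole of order 1 at 10/11, modulus 10/11.
Branch term (1/6)*sqrt(1 - α/(5/7)): its argument vanishes at α = 5/7, a square-root branch point, modulus 5/7.
The radius of convergence is the smallest modulus among the singular points: 5/7.
The branch term is analytic at 10/11 and contributes nothing to the residue; only the rational part matters.
At the order-1 pole 10/11 set g(α) = (α - (10/11))*(rational part) = -5*α**2/26 + 9*α/23 - 7/10.
Simple pole: residue = g(a) at a = 10/11, which is -182053/361790.
List the singular points by increasing real part (a conjugate pair: the negative imaginary part first).

Radius of convergence at 0: 5/7.
At 5/7: an algebraic (square-root) branch point.
At 10/11: a pole of order 1; residue -182053/361790.


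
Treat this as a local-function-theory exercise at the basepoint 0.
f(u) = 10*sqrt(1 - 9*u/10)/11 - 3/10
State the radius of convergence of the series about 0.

Branch term (10/11)*sqrt(1 - u/(10/9)): its argument vanishes at u = 10/9, a square-root branch point, modulus 10/9.
The radius of convergence is the smallest modulus among the singular points: 10/9.

The radius of convergence is 10/9.


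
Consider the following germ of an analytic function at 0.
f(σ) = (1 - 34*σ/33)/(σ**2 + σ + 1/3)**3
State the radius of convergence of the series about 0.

Denominator factor (σ**2 + σ + 1/3)^3: discriminant -1/3, complex-conjugate roots (-1/2) + ((1/6)*sqrt(3))*i and (-1/2) - ((1/6)*sqrt(3))*i; poles of order 3, moduli (1/3)*sqrt(3) and (1/3)*sqrt(3).
The radius of convergence is the smallest modulus among the singular points: (1/3)*sqrt(3).

The radius of convergence is (1/3)*sqrt(3).


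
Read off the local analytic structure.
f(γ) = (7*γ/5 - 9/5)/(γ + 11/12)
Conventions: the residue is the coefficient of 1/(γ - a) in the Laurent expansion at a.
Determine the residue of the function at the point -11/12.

At the order-1 pole -11/12 set g(γ) = (γ - (-11/12))*f(γ) = 7*γ/5 - 9/5.
Simple pole: residue = g(a) at a = -11/12, which is -37/12.

The residue is -37/12.


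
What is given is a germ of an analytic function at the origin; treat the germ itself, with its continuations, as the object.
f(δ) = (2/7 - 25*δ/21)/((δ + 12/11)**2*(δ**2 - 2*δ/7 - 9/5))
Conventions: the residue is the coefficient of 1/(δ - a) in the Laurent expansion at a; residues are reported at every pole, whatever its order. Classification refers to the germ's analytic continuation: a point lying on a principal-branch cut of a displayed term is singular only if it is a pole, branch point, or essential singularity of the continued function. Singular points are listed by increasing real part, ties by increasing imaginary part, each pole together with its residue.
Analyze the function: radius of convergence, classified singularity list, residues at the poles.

Radius of convergence at 0: 12/11.
At 1/7 - (1/35)*sqrt(2230): a pole of order 1; residue -76487125/3190338 - (719893735/1422890748)*sqrt(2230).
At -12/11: a pole of order 2; residue 76487125/1595169.
At 1/7 + (1/35)*sqrt(2230): a pole of order 1; residue -76487125/3190338 + (719893735/1422890748)*sqrt(2230).


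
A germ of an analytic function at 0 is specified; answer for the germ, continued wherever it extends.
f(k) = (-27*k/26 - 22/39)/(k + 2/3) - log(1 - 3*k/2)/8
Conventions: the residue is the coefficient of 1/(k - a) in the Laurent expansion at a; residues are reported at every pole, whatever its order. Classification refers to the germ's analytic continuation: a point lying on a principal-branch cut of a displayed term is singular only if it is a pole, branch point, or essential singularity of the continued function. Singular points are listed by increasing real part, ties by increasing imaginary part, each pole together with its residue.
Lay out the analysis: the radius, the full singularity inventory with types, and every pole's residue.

Radius of convergence at 0: 2/3.
At -2/3: a pole of order 1; residue 5/39.
At 2/3: a logarithmic branch point.

Denominator factor (k + 2/3): pole of order 1 at -2/3, modulus 2/3.
Branch term (-1/8)*log(1 - k/(2/3)): its argument vanishes at k = 2/3, a logarithmic branch point, modulus 2/3.
The radius of convergence is the smallest modulus among the singular points: 2/3.
The branch term is analytic at -2/3 and contributes nothing to the residue; only the rational part matters.
At the order-1 pole -2/3 set g(k) = (k - (-2/3))*(rational part) = -27*k/26 - 22/39.
Simple pole: residue = g(a) at a = -2/3, which is 5/39.
List the singular points by increasing real part (a conjugate pair: the negative imaginary part first).


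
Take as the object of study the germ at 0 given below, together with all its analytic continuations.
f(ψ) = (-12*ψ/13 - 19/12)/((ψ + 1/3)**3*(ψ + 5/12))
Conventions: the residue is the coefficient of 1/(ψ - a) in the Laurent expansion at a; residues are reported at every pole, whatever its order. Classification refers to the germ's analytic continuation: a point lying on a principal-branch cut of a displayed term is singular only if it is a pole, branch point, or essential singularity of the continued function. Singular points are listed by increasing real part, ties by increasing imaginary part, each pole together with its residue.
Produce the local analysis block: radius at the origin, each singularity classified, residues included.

Denominator factor (ψ + 5/12): pole of order 1 at -5/12, modulus 5/12.
Denominator factor (ψ + 1/3)^3: pole of order 3 at -1/3, modulus 1/3.
The radius of convergence is the smallest modulus among the singular points: 1/3.
At the order-1 pole -5/12 set g(ψ) = (ψ - (-5/12))*f(ψ) = (-12*ψ/13 - 19/12)/(ψ + 1/3)**3.
Simple pole: residue = g(a) at a = -5/12, which is 26928/13.
At the order-3 pole -1/3 set g(ψ) = (ψ - (-1/3))^3*f(ψ) = (-12*ψ/13 - 19/12)/(ψ + 5/12).
Order-3 pole: residue = g''(a)/2; g''(-1/3) = -53856/13, so the residue is -26928/13.
List the singular points by increasing real part (a conjugate pair: the negative imaginary part first).

Radius of convergence at 0: 1/3.
At -5/12: a pole of order 1; residue 26928/13.
At -1/3: a pole of order 3; residue -26928/13.


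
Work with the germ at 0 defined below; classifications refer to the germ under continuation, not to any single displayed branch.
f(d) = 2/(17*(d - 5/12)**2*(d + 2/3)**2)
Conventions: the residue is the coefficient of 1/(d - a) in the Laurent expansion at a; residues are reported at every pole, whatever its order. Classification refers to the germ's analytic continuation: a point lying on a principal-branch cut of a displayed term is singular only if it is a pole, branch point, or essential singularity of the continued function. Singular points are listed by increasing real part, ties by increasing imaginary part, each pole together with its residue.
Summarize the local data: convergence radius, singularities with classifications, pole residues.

Radius of convergence at 0: 5/12.
At -2/3: a pole of order 2; residue 6912/37349.
At 5/12: a pole of order 2; residue -6912/37349.

Denominator factor (d - 5/12)^2: pole of order 2 at 5/12, modulus 5/12.
Denominator factor (d + 2/3)^2: pole of order 2 at -2/3, modulus 2/3.
The radius of convergence is the smallest modulus among the singular points: 5/12.
At the order-2 pole -2/3 set g(d) = (d - (-2/3))^2*f(d) = 2/(17*(d - 5/12)**2).
Order-2 pole: residue = g'(a); g'(-2/3) = 6912/37349, so the residue is 6912/37349.
At the order-2 pole 5/12 set g(d) = (d - (5/12))^2*f(d) = 2/(17*(d + 2/3)**2).
Order-2 pole: residue = g'(a); g'(5/12) = -6912/37349, so the residue is -6912/37349.
List the singular points by increasing real part (a conjugate pair: the negative imaginary part first).


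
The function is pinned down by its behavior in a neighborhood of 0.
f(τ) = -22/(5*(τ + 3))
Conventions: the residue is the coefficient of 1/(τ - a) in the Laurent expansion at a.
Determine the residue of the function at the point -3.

At the order-1 pole -3 set g(τ) = (τ - (-3))*f(τ) = -22/5.
Simple pole: residue = g(a) at a = -3, which is -22/5.

The residue is -22/5.


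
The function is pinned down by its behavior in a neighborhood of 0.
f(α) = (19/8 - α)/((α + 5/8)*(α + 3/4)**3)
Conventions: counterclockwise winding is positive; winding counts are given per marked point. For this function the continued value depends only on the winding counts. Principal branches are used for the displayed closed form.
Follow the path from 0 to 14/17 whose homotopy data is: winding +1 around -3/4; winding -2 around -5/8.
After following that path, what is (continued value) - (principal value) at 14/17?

The function is rational, hence single-valued: continuing it around any pole returns the same value, so the difference is 0.

Continued minus principal equals 0.


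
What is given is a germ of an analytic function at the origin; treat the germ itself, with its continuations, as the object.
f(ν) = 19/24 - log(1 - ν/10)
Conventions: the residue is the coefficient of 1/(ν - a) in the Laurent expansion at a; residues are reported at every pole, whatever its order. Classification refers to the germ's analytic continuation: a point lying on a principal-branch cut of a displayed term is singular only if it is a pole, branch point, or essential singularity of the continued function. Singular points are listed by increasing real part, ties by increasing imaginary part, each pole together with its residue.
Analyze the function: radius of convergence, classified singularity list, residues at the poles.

Radius of convergence at 0: 10.
At 10: a logarithmic branch point.

Branch term (-1)*log(1 - ν/(10)): its argument vanishes at ν = 10, a logarithmic branch point, modulus 10.
The radius of convergence is the smallest modulus among the singular points: 10.


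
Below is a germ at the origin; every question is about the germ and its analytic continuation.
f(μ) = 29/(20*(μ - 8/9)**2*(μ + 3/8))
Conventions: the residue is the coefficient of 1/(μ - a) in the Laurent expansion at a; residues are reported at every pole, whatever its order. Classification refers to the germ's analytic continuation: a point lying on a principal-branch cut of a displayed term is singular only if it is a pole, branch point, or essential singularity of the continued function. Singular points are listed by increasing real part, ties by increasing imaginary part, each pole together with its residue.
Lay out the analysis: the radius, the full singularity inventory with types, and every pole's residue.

Radius of convergence at 0: 3/8.
At -3/8: a pole of order 1; residue 37584/41405.
At 8/9: a pole of order 2; residue -37584/41405.

Denominator factor (μ - 8/9)^2: pole of order 2 at 8/9, modulus 8/9.
Denominator factor (μ + 3/8): pole of order 1 at -3/8, modulus 3/8.
The radius of convergence is the smallest modulus among the singular points: 3/8.
At the order-1 pole -3/8 set g(μ) = (μ - (-3/8))*f(μ) = 29/(20*(μ - 8/9)**2).
Simple pole: residue = g(a) at a = -3/8, which is 37584/41405.
At the order-2 pole 8/9 set g(μ) = (μ - (8/9))^2*f(μ) = 29/(20*(μ + 3/8)).
Order-2 pole: residue = g'(a); g'(8/9) = -37584/41405, so the residue is -37584/41405.
List the singular points by increasing real part (a conjugate pair: the negative imaginary part first).


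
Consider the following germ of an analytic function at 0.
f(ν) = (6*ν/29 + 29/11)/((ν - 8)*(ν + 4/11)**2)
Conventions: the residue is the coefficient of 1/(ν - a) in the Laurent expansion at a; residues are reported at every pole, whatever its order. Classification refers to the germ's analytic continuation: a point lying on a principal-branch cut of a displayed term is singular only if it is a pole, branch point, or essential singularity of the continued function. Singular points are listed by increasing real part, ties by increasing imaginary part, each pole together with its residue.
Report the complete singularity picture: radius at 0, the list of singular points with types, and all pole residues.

Radius of convergence at 0: 4/11.
At -4/11: a pole of order 2; residue -15059/245456.
At 8: a pole of order 1; residue 15059/245456.

Denominator factor (ν + 4/11)^2: pole of order 2 at -4/11, modulus 4/11.
Denominator factor (ν - 8): pole of order 1 at 8, modulus 8.
The radius of convergence is the smallest modulus among the singular points: 4/11.
At the order-2 pole -4/11 set g(ν) = (ν - (-4/11))^2*f(ν) = (6*ν/29 + 29/11)/(ν - 8).
Order-2 pole: residue = g'(a); g'(-4/11) = -15059/245456, so the residue is -15059/245456.
At the order-1 pole 8 set g(ν) = (ν - (8))*f(ν) = (6*ν/29 + 29/11)/(ν + 4/11)**2.
Simple pole: residue = g(a) at a = 8, which is 15059/245456.
List the singular points by increasing real part (a conjugate pair: the negative imaginary part first).


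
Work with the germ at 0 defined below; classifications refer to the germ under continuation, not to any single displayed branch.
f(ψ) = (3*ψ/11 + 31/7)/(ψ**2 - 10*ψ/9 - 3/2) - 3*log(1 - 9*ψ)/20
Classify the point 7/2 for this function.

Denominator factors: ψ**2 - 10*ψ/9 - 3/2 = 247/36 at ψ = 7/2 — none vanishes.
Branch term log(1 - ψ/(1/9)): argument at 7/2 is -61/2, nonzero, so 7/2 is not its branch point (a point on a principal cut is still regular for the continued germ).
So the germ continues analytically to 7/2.

The point is a regular point.


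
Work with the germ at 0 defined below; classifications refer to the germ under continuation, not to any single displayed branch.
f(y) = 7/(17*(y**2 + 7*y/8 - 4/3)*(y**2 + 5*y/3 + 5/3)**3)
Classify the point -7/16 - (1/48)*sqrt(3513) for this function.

The denominator factor y**2 + 7*y/8 - 4/3 vanishes at -7/16 - (1/48)*sqrt(3513) and appears to the power 1; the numerator there equals 7/17, nonzero, and no other factor vanishes.
Hence a pole whose order is the multiplicity, 1.

The point is a pole of order 1.


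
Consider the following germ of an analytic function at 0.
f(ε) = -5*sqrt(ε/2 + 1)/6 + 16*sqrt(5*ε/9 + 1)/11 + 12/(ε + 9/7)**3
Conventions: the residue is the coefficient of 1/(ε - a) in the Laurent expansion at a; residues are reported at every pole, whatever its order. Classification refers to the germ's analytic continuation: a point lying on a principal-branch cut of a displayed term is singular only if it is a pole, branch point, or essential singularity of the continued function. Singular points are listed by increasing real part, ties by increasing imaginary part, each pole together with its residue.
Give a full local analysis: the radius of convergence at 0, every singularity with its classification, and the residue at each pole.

Radius of convergence at 0: 9/7.
At -2: an algebraic (square-root) branch point.
At -9/5: an algebraic (square-root) branch point.
At -9/7: a pole of order 3; residue 0.

Denominator factor (ε + 9/7)^3: pole of order 3 at -9/7, modulus 9/7.
Branch term (-5/6)*sqrt(1 - ε/(-2)): its argument vanishes at ε = -2, a square-root branch point, modulus 2.
Branch term (16/11)*sqrt(1 - ε/(-9/5)): its argument vanishes at ε = -9/5, a square-root branch point, modulus 9/5.
The radius of convergence is the smallest modulus among the singular points: 9/7.
The branch terms are analytic at -9/7 and contribute nothing to the residue; only the rational part matters.
At the order-3 pole -9/7 set g(ε) = (ε - (-9/7))^3*(rational part) = 12.
Order-3 pole: residue = g''(a)/2; g''(-9/7) = 0, so the residue is 0.
List the singular points by increasing real part (a conjugate pair: the negative imaginary part first).


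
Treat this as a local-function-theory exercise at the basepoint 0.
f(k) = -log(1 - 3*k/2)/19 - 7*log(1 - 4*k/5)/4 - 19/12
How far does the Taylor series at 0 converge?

The radius of convergence is 2/3.

Branch term (-1/19)*log(1 - k/(2/3)): its argument vanishes at k = 2/3, a logarithmic branch point, modulus 2/3.
Branch term (-7/4)*log(1 - k/(5/4)): its argument vanishes at k = 5/4, a logarithmic branch point, modulus 5/4.
The radius of convergence is the smallest modulus among the singular points: 2/3.


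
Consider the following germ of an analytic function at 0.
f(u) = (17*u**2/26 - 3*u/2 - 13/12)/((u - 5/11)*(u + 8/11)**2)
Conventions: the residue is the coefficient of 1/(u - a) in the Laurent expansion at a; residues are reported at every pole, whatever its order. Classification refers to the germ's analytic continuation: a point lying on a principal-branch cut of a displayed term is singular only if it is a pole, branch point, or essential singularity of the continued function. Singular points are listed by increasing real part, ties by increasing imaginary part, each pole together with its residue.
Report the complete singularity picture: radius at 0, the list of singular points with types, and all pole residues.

Radius of convergence at 0: 5/11.
At -8/11: a pole of order 2; residue 48007/26364.
At 5/11: a pole of order 1; residue -30769/26364.

Denominator factor (u - 5/11): pole of order 1 at 5/11, modulus 5/11.
Denominator factor (u + 8/11)^2: pole of order 2 at -8/11, modulus 8/11.
The radius of convergence is the smallest modulus among the singular points: 5/11.
At the order-2 pole -8/11 set g(u) = (u - (-8/11))^2*f(u) = (17*u**2/26 - 3*u/2 - 13/12)/(u - 5/11).
Order-2 pole: residue = g'(a); g'(-8/11) = 48007/26364, so the residue is 48007/26364.
At the order-1 pole 5/11 set g(u) = (u - (5/11))*f(u) = (17*u**2/26 - 3*u/2 - 13/12)/(u + 8/11)**2.
Simple pole: residue = g(a) at a = 5/11, which is -30769/26364.
List the singular points by increasing real part (a conjugate pair: the negative imaginary part first).


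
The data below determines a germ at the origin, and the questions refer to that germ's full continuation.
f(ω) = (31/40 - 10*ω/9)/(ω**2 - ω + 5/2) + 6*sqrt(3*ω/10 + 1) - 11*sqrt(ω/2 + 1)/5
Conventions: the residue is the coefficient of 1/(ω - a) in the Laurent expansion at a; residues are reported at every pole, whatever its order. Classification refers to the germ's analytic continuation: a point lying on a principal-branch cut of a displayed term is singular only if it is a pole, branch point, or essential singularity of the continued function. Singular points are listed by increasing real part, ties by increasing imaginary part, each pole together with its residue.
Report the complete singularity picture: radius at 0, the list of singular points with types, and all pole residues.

Radius of convergence at 0: (1/2)*sqrt(10).
At -10/3: an algebraic (square-root) branch point.
At -2: an algebraic (square-root) branch point.
At (1/2) - (3/2)*i: a pole of order 1; residue (-5/9) + (79/1080)*i.
At (1/2) + (3/2)*i: a pole of order 1; residue (-5/9) - (79/1080)*i.

Denominator factor (ω**2 - ω + 5/2): discriminant -9, complex-conjugate roots (1/2) + (3/2)*i and (1/2) - (3/2)*i; poles of order 1, moduli (1/2)*sqrt(10) and (1/2)*sqrt(10).
Branch term (-11/5)*sqrt(1 - ω/(-2)): its argument vanishes at ω = -2, a square-root branch point, modulus 2.
Branch term (6)*sqrt(1 - ω/(-10/3)): its argument vanishes at ω = -10/3, a square-root branch point, modulus 10/3.
The radius of convergence is the smallest modulus among the singular points: (1/2)*sqrt(10).
The branch terms are analytic at (1/2) - (3/2)*i and contribute nothing to the residue; only the rational part matters.
The factor ω**2 - ω + 5/2 splits as (ω - a)(ω - a') with a = (1/2) - (3/2)*i, a' = (1/2) + (3/2)*i. At the order-1 pole a set g(ω) = (ω - a)*(rational part) = [31/40 - 10*ω/9] / (ω - a').
Simple pole: residue = g(a) at a = (1/2) - (3/2)*i, which is (-5/9) + (79/1080)*i.
The branch terms are analytic at (1/2) + (3/2)*i and contribute nothing to the residue; only the rational part matters.
The factor ω**2 - ω + 5/2 splits as (ω - a)(ω - a') with a = (1/2) + (3/2)*i, a' = (1/2) - (3/2)*i. At the order-1 pole a set g(ω) = (ω - a)*(rational part) = [31/40 - 10*ω/9] / (ω - a').
Simple pole: residue = g(a) at a = (1/2) + (3/2)*i, which is (-5/9) - (79/1080)*i.
List the singular points by increasing real part (a conjugate pair: the negative imaginary part first).


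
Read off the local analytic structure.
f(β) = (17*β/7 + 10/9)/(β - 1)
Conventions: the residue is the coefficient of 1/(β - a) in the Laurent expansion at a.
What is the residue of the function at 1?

At the order-1 pole 1 set g(β) = (β - (1))*f(β) = 17*β/7 + 10/9.
Simple pole: residue = g(a) at a = 1, which is 223/63.

The residue is 223/63.


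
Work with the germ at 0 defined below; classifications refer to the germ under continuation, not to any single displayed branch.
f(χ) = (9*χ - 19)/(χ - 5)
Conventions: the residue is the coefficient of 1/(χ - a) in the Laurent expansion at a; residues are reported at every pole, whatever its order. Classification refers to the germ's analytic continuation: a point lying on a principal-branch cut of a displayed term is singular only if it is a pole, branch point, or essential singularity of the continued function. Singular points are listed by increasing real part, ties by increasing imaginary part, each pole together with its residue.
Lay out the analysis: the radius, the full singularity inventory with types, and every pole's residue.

Radius of convergence at 0: 5.
At 5: a pole of order 1; residue 26.

Denominator factor (χ - 5): pole of order 1 at 5, modulus 5.
The radius of convergence is the smallest modulus among the singular points: 5.
At the order-1 pole 5 set g(χ) = (χ - (5))*f(χ) = 9*χ - 19.
Simple pole: residue = g(a) at a = 5, which is 26.


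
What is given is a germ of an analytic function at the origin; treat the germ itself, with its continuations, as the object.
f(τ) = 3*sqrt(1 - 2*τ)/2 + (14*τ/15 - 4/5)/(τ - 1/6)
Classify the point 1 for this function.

The point is a regular point.

Denominator factors: τ - 1/6 = 5/6 at τ = 1 — none vanishes.
Branch term sqrt(1 - τ/(1/2)): argument at 1 is -1, nonzero, so 1 is not its branch point (a point on a principal cut is still regular for the continued germ).
So the germ continues analytically to 1.


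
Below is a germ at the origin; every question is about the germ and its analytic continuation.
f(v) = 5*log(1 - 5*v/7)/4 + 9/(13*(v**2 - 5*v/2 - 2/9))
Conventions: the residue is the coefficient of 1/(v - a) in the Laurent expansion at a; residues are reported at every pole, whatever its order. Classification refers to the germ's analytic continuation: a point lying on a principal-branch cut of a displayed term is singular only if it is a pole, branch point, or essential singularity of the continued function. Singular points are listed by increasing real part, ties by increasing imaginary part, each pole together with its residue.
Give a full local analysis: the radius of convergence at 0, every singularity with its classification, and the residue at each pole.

Radius of convergence at 0: -5/4 + (1/12)*sqrt(257).
At 5/4 - (1/12)*sqrt(257): a pole of order 1; residue -(54/3341)*sqrt(257).
At 7/5: a logarithmic branch point.
At 5/4 + (1/12)*sqrt(257): a pole of order 1; residue (54/3341)*sqrt(257).

Denominator factor (v**2 - 5*v/2 - 2/9): discriminant 257/36, real irrational roots 5/4 + (1/12)*sqrt(257) and 5/4 - (1/12)*sqrt(257); poles of order 1, moduli 5/4 + (1/12)*sqrt(257) and -5/4 + (1/12)*sqrt(257).
Branch term (5/4)*log(1 - v/(7/5)): its argument vanishes at v = 7/5, a logarithmic branch point, modulus 7/5.
The radius of convergence is the smallest modulus among the singular points: -5/4 + (1/12)*sqrt(257).
The branch term is analytic at 5/4 - (1/12)*sqrt(257) and contributes nothing to the residue; only the rational part matters.
The factor v**2 - 5*v/2 - 2/9 splits as (v - a)(v - a') with a = 5/4 - (1/12)*sqrt(257), a' = 5/4 + (1/12)*sqrt(257). At the order-1 pole a set g(v) = (v - a)*(rational part) = [9/13] / (v - a').
Simple pole: residue = g(a) at a = 5/4 - (1/12)*sqrt(257), which is -(54/3341)*sqrt(257).
The branch term is analytic at 5/4 + (1/12)*sqrt(257) and contributes nothing to the residue; only the rational part matters.
The factor v**2 - 5*v/2 - 2/9 splits as (v - a)(v - a') with a = 5/4 + (1/12)*sqrt(257), a' = 5/4 - (1/12)*sqrt(257). At the order-1 pole a set g(v) = (v - a)*(rational part) = [9/13] / (v - a').
Simple pole: residue = g(a) at a = 5/4 + (1/12)*sqrt(257), which is (54/3341)*sqrt(257).
List the singular points by increasing real part (a conjugate pair: the negative imaginary part first).


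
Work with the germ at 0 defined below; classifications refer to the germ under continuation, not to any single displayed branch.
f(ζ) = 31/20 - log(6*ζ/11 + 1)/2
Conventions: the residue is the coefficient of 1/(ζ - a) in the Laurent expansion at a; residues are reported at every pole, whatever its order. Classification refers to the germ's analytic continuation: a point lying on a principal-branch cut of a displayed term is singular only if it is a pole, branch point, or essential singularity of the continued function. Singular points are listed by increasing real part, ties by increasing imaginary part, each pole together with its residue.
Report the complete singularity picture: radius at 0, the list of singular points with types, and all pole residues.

Radius of convergence at 0: 11/6.
At -11/6: a logarithmic branch point.

Branch term (-1/2)*log(1 - ζ/(-11/6)): its argument vanishes at ζ = -11/6, a logarithmic branch point, modulus 11/6.
The radius of convergence is the smallest modulus among the singular points: 11/6.


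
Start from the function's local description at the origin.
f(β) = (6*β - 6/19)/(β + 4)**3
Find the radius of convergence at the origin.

Denominator factor (β + 4)^3: pole of order 3 at -4, modulus 4.
The radius of convergence is the smallest modulus among the singular points: 4.

The radius of convergence is 4.


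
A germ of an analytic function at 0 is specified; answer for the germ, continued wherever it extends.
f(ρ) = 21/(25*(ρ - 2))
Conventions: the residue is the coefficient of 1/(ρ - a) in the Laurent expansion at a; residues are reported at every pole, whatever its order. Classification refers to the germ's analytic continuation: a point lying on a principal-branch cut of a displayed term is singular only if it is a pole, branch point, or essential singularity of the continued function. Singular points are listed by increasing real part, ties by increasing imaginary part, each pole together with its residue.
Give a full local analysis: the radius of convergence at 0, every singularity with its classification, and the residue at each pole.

Denominator factor (ρ - 2): pole of order 1 at 2, modulus 2.
The radius of convergence is the smallest modulus among the singular points: 2.
At the order-1 pole 2 set g(ρ) = (ρ - (2))*f(ρ) = 21/25.
Simple pole: residue = g(a) at a = 2, which is 21/25.

Radius of convergence at 0: 2.
At 2: a pole of order 1; residue 21/25.


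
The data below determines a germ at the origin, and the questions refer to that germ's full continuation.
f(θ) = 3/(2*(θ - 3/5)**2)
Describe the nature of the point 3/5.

The denominator factor θ - 3/5 vanishes at 3/5 and appears to the power 2; the numerator there equals 3/2, nonzero, and no other factor vanishes.
Hence a pole whose order is the multiplicity, 2.

The point is a pole of order 2.


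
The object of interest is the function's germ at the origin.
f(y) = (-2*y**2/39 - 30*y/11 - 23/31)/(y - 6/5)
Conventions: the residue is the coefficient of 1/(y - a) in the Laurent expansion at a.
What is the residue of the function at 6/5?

The residue is -453109/110825.

At the order-1 pole 6/5 set g(y) = (y - (6/5))*f(y) = -2*y**2/39 - 30*y/11 - 23/31.
Simple pole: residue = g(a) at a = 6/5, which is -453109/110825.


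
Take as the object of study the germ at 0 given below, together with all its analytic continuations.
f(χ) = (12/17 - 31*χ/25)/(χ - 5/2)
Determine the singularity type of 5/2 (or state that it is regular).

The point is a pole of order 1.

The denominator factor χ - 5/2 vanishes at 5/2 and appears to the power 1; the numerator there equals -407/170, nonzero, and no other factor vanishes.
Hence a pole whose order is the multiplicity, 1.


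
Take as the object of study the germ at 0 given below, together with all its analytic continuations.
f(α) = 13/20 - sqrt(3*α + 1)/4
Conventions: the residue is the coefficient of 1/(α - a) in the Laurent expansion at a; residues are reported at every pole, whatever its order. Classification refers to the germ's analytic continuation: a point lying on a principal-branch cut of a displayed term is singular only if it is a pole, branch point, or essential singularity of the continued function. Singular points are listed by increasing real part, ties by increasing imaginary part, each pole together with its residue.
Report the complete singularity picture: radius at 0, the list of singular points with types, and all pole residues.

Branch term (-1/4)*sqrt(1 - α/(-1/3)): its argument vanishes at α = -1/3, a square-root branch point, modulus 1/3.
The radius of convergence is the smallest modulus among the singular points: 1/3.

Radius of convergence at 0: 1/3.
At -1/3: an algebraic (square-root) branch point.


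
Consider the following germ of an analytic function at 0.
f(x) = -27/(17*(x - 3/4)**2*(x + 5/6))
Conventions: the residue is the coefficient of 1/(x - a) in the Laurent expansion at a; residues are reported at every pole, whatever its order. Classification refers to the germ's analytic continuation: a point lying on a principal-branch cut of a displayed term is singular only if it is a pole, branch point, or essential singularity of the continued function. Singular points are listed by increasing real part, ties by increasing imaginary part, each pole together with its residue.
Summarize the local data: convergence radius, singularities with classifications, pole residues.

Denominator factor (x - 3/4)^2: pole of order 2 at 3/4, modulus 3/4.
Denominator factor (x + 5/6): pole of order 1 at -5/6, modulus 5/6.
The radius of convergence is the smallest modulus among the singular points: 3/4.
At the order-1 pole -5/6 set g(x) = (x - (-5/6))*f(x) = -27/(17*(x - 3/4)**2).
Simple pole: residue = g(a) at a = -5/6, which is -3888/6137.
At the order-2 pole 3/4 set g(x) = (x - (3/4))^2*f(x) = -27/(17*(x + 5/6)).
Order-2 pole: residue = g'(a); g'(3/4) = 3888/6137, so the residue is 3888/6137.
List the singular points by increasing real part (a conjugate pair: the negative imaginary part first).

Radius of convergence at 0: 3/4.
At -5/6: a pole of order 1; residue -3888/6137.
At 3/4: a pole of order 2; residue 3888/6137.
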